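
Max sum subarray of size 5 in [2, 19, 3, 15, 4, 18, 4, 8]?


[0:5]: 43
[1:6]: 59
[2:7]: 44
[3:8]: 49

Max: 59 at [1:6]


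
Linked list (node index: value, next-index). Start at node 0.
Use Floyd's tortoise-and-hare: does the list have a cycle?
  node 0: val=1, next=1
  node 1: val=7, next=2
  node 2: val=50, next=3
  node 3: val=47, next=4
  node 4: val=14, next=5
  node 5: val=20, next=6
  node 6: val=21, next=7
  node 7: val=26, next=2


Floyd's tortoise (slow, +1) and hare (fast, +2):
  init: slow=0, fast=0
  step 1: slow=1, fast=2
  step 2: slow=2, fast=4
  step 3: slow=3, fast=6
  step 4: slow=4, fast=2
  step 5: slow=5, fast=4
  step 6: slow=6, fast=6
  slow == fast at node 6: cycle detected

Cycle: yes


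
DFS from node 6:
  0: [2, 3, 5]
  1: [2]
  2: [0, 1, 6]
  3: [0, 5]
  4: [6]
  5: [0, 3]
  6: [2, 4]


Visit 6, push [4, 2]
Visit 2, push [1, 0]
Visit 0, push [5, 3]
Visit 3, push [5]
Visit 5, push []
Visit 1, push []
Visit 4, push []

DFS order: [6, 2, 0, 3, 5, 1, 4]


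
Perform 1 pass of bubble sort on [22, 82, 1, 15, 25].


Initial: [22, 82, 1, 15, 25]
Pass 1: [22, 1, 15, 25, 82] (3 swaps)

After 1 pass: [22, 1, 15, 25, 82]


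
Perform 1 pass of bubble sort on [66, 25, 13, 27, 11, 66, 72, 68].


Initial: [66, 25, 13, 27, 11, 66, 72, 68]
Pass 1: [25, 13, 27, 11, 66, 66, 68, 72] (5 swaps)

After 1 pass: [25, 13, 27, 11, 66, 66, 68, 72]


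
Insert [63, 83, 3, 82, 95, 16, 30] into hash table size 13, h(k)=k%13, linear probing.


Insert 63: h=11 -> slot 11
Insert 83: h=5 -> slot 5
Insert 3: h=3 -> slot 3
Insert 82: h=4 -> slot 4
Insert 95: h=4, 2 probes -> slot 6
Insert 16: h=3, 4 probes -> slot 7
Insert 30: h=4, 4 probes -> slot 8

Table: [None, None, None, 3, 82, 83, 95, 16, 30, None, None, 63, None]


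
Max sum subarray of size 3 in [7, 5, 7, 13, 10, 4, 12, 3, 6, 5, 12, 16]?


[0:3]: 19
[1:4]: 25
[2:5]: 30
[3:6]: 27
[4:7]: 26
[5:8]: 19
[6:9]: 21
[7:10]: 14
[8:11]: 23
[9:12]: 33

Max: 33 at [9:12]


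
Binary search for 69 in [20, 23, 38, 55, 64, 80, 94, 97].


Step 1: lo=0, hi=7, mid=3, val=55
Step 2: lo=4, hi=7, mid=5, val=80
Step 3: lo=4, hi=4, mid=4, val=64

Not found


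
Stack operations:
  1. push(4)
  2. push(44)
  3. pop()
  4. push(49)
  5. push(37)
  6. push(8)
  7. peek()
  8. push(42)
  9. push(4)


push(4) -> [4]
push(44) -> [4, 44]
pop()->44, [4]
push(49) -> [4, 49]
push(37) -> [4, 49, 37]
push(8) -> [4, 49, 37, 8]
peek()->8
push(42) -> [4, 49, 37, 8, 42]
push(4) -> [4, 49, 37, 8, 42, 4]

Final stack: [4, 49, 37, 8, 42, 4]


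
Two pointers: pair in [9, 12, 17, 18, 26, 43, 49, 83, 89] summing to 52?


lo=0(9)+hi=8(89)=98
lo=0(9)+hi=7(83)=92
lo=0(9)+hi=6(49)=58
lo=0(9)+hi=5(43)=52

Yes: 9+43=52


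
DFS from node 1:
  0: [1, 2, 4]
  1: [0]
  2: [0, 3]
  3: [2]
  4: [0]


Visit 1, push [0]
Visit 0, push [4, 2]
Visit 2, push [3]
Visit 3, push []
Visit 4, push []

DFS order: [1, 0, 2, 3, 4]


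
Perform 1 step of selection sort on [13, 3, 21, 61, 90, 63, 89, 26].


Initial: [13, 3, 21, 61, 90, 63, 89, 26]
Step 1: min=3 at 1
  Swap: [3, 13, 21, 61, 90, 63, 89, 26]

After 1 step: [3, 13, 21, 61, 90, 63, 89, 26]


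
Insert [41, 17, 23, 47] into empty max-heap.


Insert 41: [41]
Insert 17: [41, 17]
Insert 23: [41, 17, 23]
Insert 47: [47, 41, 23, 17]

Final heap: [47, 41, 23, 17]


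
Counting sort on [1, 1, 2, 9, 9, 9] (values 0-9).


Input: [1, 1, 2, 9, 9, 9]
Counts: [0, 2, 1, 0, 0, 0, 0, 0, 0, 3]

Sorted: [1, 1, 2, 9, 9, 9]


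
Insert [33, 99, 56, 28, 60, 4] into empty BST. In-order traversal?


Insert 33: root
Insert 99: R from 33
Insert 56: R from 33 -> L from 99
Insert 28: L from 33
Insert 60: R from 33 -> L from 99 -> R from 56
Insert 4: L from 33 -> L from 28

In-order: [4, 28, 33, 56, 60, 99]


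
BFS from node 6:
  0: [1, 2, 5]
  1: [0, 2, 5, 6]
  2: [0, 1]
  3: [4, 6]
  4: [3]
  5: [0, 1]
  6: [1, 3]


Visit 6, enqueue [1, 3]
Visit 1, enqueue [0, 2, 5]
Visit 3, enqueue [4]
Visit 0, enqueue []
Visit 2, enqueue []
Visit 5, enqueue []
Visit 4, enqueue []

BFS order: [6, 1, 3, 0, 2, 5, 4]


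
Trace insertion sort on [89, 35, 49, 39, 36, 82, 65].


Initial: [89, 35, 49, 39, 36, 82, 65]
Insert 35: [35, 89, 49, 39, 36, 82, 65]
Insert 49: [35, 49, 89, 39, 36, 82, 65]
Insert 39: [35, 39, 49, 89, 36, 82, 65]
Insert 36: [35, 36, 39, 49, 89, 82, 65]
Insert 82: [35, 36, 39, 49, 82, 89, 65]
Insert 65: [35, 36, 39, 49, 65, 82, 89]

Sorted: [35, 36, 39, 49, 65, 82, 89]


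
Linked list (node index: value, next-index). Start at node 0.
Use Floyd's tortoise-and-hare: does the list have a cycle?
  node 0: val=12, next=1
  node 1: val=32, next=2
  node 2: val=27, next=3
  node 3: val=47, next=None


Floyd's tortoise (slow, +1) and hare (fast, +2):
  init: slow=0, fast=0
  step 1: slow=1, fast=2
  step 2: fast 2->3->None, no cycle

Cycle: no


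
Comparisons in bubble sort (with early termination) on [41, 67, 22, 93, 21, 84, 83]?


Algorithm: bubble sort (with early termination)
Input: [41, 67, 22, 93, 21, 84, 83]
Sorted: [21, 22, 41, 67, 83, 84, 93]

20


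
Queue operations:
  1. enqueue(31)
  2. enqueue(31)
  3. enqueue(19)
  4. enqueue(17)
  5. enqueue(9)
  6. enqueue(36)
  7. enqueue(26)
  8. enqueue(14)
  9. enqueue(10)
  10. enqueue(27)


enqueue(31) -> [31]
enqueue(31) -> [31, 31]
enqueue(19) -> [31, 31, 19]
enqueue(17) -> [31, 31, 19, 17]
enqueue(9) -> [31, 31, 19, 17, 9]
enqueue(36) -> [31, 31, 19, 17, 9, 36]
enqueue(26) -> [31, 31, 19, 17, 9, 36, 26]
enqueue(14) -> [31, 31, 19, 17, 9, 36, 26, 14]
enqueue(10) -> [31, 31, 19, 17, 9, 36, 26, 14, 10]
enqueue(27) -> [31, 31, 19, 17, 9, 36, 26, 14, 10, 27]

Final queue: [31, 31, 19, 17, 9, 36, 26, 14, 10, 27]


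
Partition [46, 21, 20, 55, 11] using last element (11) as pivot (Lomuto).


Pivot: 11
Place pivot at 0: [11, 21, 20, 55, 46]

Partitioned: [11, 21, 20, 55, 46]


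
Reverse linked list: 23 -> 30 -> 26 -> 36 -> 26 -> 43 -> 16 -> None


Step 1: curr=23, set curr.next=prev(None) | reversed so far: 23
Step 2: curr=30, set curr.next=prev(23) | reversed so far: 30 -> 23
Step 3: curr=26, set curr.next=prev(30) | reversed so far: 26 -> 30 -> 23
Step 4: curr=36, set curr.next=prev(26) | reversed so far: 36 -> 26 -> 30 -> 23
Step 5: curr=26, set curr.next=prev(36) | reversed so far: 26 -> 36 -> 26 -> 30 -> 23
Step 6: curr=43, set curr.next=prev(26) | reversed so far: 43 -> 26 -> 36 -> 26 -> 30 -> 23
Step 7: curr=16, set curr.next=prev(43) | reversed so far: 16 -> 43 -> 26 -> 36 -> 26 -> 30 -> 23

16 -> 43 -> 26 -> 36 -> 26 -> 30 -> 23 -> None


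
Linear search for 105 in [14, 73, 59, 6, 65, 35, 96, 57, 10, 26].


i=0: 14!=105
i=1: 73!=105
i=2: 59!=105
i=3: 6!=105
i=4: 65!=105
i=5: 35!=105
i=6: 96!=105
i=7: 57!=105
i=8: 10!=105
i=9: 26!=105

Not found, 10 comps


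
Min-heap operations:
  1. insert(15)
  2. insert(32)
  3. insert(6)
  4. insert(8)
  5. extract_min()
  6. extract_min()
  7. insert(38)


insert(15) -> [15]
insert(32) -> [15, 32]
insert(6) -> [6, 32, 15]
insert(8) -> [6, 8, 15, 32]
extract_min()->6, [8, 32, 15]
extract_min()->8, [15, 32]
insert(38) -> [15, 32, 38]

Final heap: [15, 32, 38]


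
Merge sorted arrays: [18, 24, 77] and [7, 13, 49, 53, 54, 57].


Take 7 from B
Take 13 from B
Take 18 from A
Take 24 from A
Take 49 from B
Take 53 from B
Take 54 from B
Take 57 from B

Merged: [7, 13, 18, 24, 49, 53, 54, 57, 77]


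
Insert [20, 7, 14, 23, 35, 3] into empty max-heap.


Insert 20: [20]
Insert 7: [20, 7]
Insert 14: [20, 7, 14]
Insert 23: [23, 20, 14, 7]
Insert 35: [35, 23, 14, 7, 20]
Insert 3: [35, 23, 14, 7, 20, 3]

Final heap: [35, 23, 14, 7, 20, 3]


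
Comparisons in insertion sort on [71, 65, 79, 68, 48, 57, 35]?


Algorithm: insertion sort
Input: [71, 65, 79, 68, 48, 57, 35]
Sorted: [35, 48, 57, 65, 68, 71, 79]

20


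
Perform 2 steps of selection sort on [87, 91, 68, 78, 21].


Initial: [87, 91, 68, 78, 21]
Step 1: min=21 at 4
  Swap: [21, 91, 68, 78, 87]
Step 2: min=68 at 2
  Swap: [21, 68, 91, 78, 87]

After 2 steps: [21, 68, 91, 78, 87]


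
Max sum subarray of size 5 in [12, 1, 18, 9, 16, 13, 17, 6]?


[0:5]: 56
[1:6]: 57
[2:7]: 73
[3:8]: 61

Max: 73 at [2:7]


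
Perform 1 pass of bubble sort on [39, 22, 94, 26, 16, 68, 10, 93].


Initial: [39, 22, 94, 26, 16, 68, 10, 93]
Pass 1: [22, 39, 26, 16, 68, 10, 93, 94] (6 swaps)

After 1 pass: [22, 39, 26, 16, 68, 10, 93, 94]


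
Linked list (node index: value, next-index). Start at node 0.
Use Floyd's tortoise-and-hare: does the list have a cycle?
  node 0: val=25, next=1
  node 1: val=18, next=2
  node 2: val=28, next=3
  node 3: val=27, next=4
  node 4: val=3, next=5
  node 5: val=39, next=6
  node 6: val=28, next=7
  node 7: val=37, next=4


Floyd's tortoise (slow, +1) and hare (fast, +2):
  init: slow=0, fast=0
  step 1: slow=1, fast=2
  step 2: slow=2, fast=4
  step 3: slow=3, fast=6
  step 4: slow=4, fast=4
  slow == fast at node 4: cycle detected

Cycle: yes


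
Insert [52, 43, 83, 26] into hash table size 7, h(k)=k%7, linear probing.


Insert 52: h=3 -> slot 3
Insert 43: h=1 -> slot 1
Insert 83: h=6 -> slot 6
Insert 26: h=5 -> slot 5

Table: [None, 43, None, 52, None, 26, 83]


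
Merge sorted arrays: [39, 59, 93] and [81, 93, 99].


Take 39 from A
Take 59 from A
Take 81 from B
Take 93 from A

Merged: [39, 59, 81, 93, 93, 99]


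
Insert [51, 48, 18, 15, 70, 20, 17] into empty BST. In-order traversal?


Insert 51: root
Insert 48: L from 51
Insert 18: L from 51 -> L from 48
Insert 15: L from 51 -> L from 48 -> L from 18
Insert 70: R from 51
Insert 20: L from 51 -> L from 48 -> R from 18
Insert 17: L from 51 -> L from 48 -> L from 18 -> R from 15

In-order: [15, 17, 18, 20, 48, 51, 70]


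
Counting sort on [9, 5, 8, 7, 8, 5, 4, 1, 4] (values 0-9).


Input: [9, 5, 8, 7, 8, 5, 4, 1, 4]
Counts: [0, 1, 0, 0, 2, 2, 0, 1, 2, 1]

Sorted: [1, 4, 4, 5, 5, 7, 8, 8, 9]


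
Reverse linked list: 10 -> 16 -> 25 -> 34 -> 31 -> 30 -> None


Step 1: curr=10, set curr.next=prev(None) | reversed so far: 10
Step 2: curr=16, set curr.next=prev(10) | reversed so far: 16 -> 10
Step 3: curr=25, set curr.next=prev(16) | reversed so far: 25 -> 16 -> 10
Step 4: curr=34, set curr.next=prev(25) | reversed so far: 34 -> 25 -> 16 -> 10
Step 5: curr=31, set curr.next=prev(34) | reversed so far: 31 -> 34 -> 25 -> 16 -> 10
Step 6: curr=30, set curr.next=prev(31) | reversed so far: 30 -> 31 -> 34 -> 25 -> 16 -> 10

30 -> 31 -> 34 -> 25 -> 16 -> 10 -> None


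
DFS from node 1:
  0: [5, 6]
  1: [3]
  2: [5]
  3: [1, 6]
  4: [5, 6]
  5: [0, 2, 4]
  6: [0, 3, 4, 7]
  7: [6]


Visit 1, push [3]
Visit 3, push [6]
Visit 6, push [7, 4, 0]
Visit 0, push [5]
Visit 5, push [4, 2]
Visit 2, push []
Visit 4, push []
Visit 7, push []

DFS order: [1, 3, 6, 0, 5, 2, 4, 7]


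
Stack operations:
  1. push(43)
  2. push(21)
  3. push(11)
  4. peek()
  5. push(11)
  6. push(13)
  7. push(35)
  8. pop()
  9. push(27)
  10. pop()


push(43) -> [43]
push(21) -> [43, 21]
push(11) -> [43, 21, 11]
peek()->11
push(11) -> [43, 21, 11, 11]
push(13) -> [43, 21, 11, 11, 13]
push(35) -> [43, 21, 11, 11, 13, 35]
pop()->35, [43, 21, 11, 11, 13]
push(27) -> [43, 21, 11, 11, 13, 27]
pop()->27, [43, 21, 11, 11, 13]

Final stack: [43, 21, 11, 11, 13]


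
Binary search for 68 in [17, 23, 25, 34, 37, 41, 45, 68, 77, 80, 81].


Step 1: lo=0, hi=10, mid=5, val=41
Step 2: lo=6, hi=10, mid=8, val=77
Step 3: lo=6, hi=7, mid=6, val=45
Step 4: lo=7, hi=7, mid=7, val=68

Found at index 7


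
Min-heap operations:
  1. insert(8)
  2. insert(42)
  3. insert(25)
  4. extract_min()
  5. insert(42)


insert(8) -> [8]
insert(42) -> [8, 42]
insert(25) -> [8, 42, 25]
extract_min()->8, [25, 42]
insert(42) -> [25, 42, 42]

Final heap: [25, 42, 42]


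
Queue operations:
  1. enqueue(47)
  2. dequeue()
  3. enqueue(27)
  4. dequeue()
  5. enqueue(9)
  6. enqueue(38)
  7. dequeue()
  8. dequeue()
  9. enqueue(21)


enqueue(47) -> [47]
dequeue()->47, []
enqueue(27) -> [27]
dequeue()->27, []
enqueue(9) -> [9]
enqueue(38) -> [9, 38]
dequeue()->9, [38]
dequeue()->38, []
enqueue(21) -> [21]

Final queue: [21]


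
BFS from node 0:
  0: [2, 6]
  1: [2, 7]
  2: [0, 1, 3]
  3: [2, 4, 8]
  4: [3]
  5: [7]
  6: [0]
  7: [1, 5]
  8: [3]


Visit 0, enqueue [2, 6]
Visit 2, enqueue [1, 3]
Visit 6, enqueue []
Visit 1, enqueue [7]
Visit 3, enqueue [4, 8]
Visit 7, enqueue [5]
Visit 4, enqueue []
Visit 8, enqueue []
Visit 5, enqueue []

BFS order: [0, 2, 6, 1, 3, 7, 4, 8, 5]


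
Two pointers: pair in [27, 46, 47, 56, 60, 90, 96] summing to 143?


lo=0(27)+hi=6(96)=123
lo=1(46)+hi=6(96)=142
lo=2(47)+hi=6(96)=143

Yes: 47+96=143


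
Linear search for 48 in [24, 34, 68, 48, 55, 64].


i=0: 24!=48
i=1: 34!=48
i=2: 68!=48
i=3: 48==48 found!

Found at 3, 4 comps


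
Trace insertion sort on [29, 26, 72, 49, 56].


Initial: [29, 26, 72, 49, 56]
Insert 26: [26, 29, 72, 49, 56]
Insert 72: [26, 29, 72, 49, 56]
Insert 49: [26, 29, 49, 72, 56]
Insert 56: [26, 29, 49, 56, 72]

Sorted: [26, 29, 49, 56, 72]


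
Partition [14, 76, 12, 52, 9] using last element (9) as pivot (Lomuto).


Pivot: 9
Place pivot at 0: [9, 76, 12, 52, 14]

Partitioned: [9, 76, 12, 52, 14]


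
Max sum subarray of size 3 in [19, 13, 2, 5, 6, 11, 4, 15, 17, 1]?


[0:3]: 34
[1:4]: 20
[2:5]: 13
[3:6]: 22
[4:7]: 21
[5:8]: 30
[6:9]: 36
[7:10]: 33

Max: 36 at [6:9]


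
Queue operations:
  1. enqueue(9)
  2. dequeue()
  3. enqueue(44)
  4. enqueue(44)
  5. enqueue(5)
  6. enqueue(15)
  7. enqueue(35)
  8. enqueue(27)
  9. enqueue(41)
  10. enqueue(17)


enqueue(9) -> [9]
dequeue()->9, []
enqueue(44) -> [44]
enqueue(44) -> [44, 44]
enqueue(5) -> [44, 44, 5]
enqueue(15) -> [44, 44, 5, 15]
enqueue(35) -> [44, 44, 5, 15, 35]
enqueue(27) -> [44, 44, 5, 15, 35, 27]
enqueue(41) -> [44, 44, 5, 15, 35, 27, 41]
enqueue(17) -> [44, 44, 5, 15, 35, 27, 41, 17]

Final queue: [44, 44, 5, 15, 35, 27, 41, 17]


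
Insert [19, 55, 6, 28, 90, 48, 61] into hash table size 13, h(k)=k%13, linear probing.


Insert 19: h=6 -> slot 6
Insert 55: h=3 -> slot 3
Insert 6: h=6, 1 probes -> slot 7
Insert 28: h=2 -> slot 2
Insert 90: h=12 -> slot 12
Insert 48: h=9 -> slot 9
Insert 61: h=9, 1 probes -> slot 10

Table: [None, None, 28, 55, None, None, 19, 6, None, 48, 61, None, 90]


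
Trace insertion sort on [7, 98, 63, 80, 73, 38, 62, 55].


Initial: [7, 98, 63, 80, 73, 38, 62, 55]
Insert 98: [7, 98, 63, 80, 73, 38, 62, 55]
Insert 63: [7, 63, 98, 80, 73, 38, 62, 55]
Insert 80: [7, 63, 80, 98, 73, 38, 62, 55]
Insert 73: [7, 63, 73, 80, 98, 38, 62, 55]
Insert 38: [7, 38, 63, 73, 80, 98, 62, 55]
Insert 62: [7, 38, 62, 63, 73, 80, 98, 55]
Insert 55: [7, 38, 55, 62, 63, 73, 80, 98]

Sorted: [7, 38, 55, 62, 63, 73, 80, 98]


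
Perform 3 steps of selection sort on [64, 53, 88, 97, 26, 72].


Initial: [64, 53, 88, 97, 26, 72]
Step 1: min=26 at 4
  Swap: [26, 53, 88, 97, 64, 72]
Step 2: min=53 at 1
  Swap: [26, 53, 88, 97, 64, 72]
Step 3: min=64 at 4
  Swap: [26, 53, 64, 97, 88, 72]

After 3 steps: [26, 53, 64, 97, 88, 72]


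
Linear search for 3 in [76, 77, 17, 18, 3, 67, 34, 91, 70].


i=0: 76!=3
i=1: 77!=3
i=2: 17!=3
i=3: 18!=3
i=4: 3==3 found!

Found at 4, 5 comps


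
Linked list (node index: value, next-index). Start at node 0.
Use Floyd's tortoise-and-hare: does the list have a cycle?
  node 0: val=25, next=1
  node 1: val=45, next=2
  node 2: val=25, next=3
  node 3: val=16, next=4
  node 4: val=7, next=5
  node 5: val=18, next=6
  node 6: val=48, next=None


Floyd's tortoise (slow, +1) and hare (fast, +2):
  init: slow=0, fast=0
  step 1: slow=1, fast=2
  step 2: slow=2, fast=4
  step 3: slow=3, fast=6
  step 4: fast -> None, no cycle

Cycle: no


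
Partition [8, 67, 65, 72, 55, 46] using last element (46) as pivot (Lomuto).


Pivot: 46
  8 <= 46: advance i (no swap)
Place pivot at 1: [8, 46, 65, 72, 55, 67]

Partitioned: [8, 46, 65, 72, 55, 67]


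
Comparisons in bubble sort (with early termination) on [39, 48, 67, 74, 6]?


Algorithm: bubble sort (with early termination)
Input: [39, 48, 67, 74, 6]
Sorted: [6, 39, 48, 67, 74]

10


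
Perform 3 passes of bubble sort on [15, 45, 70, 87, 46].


Initial: [15, 45, 70, 87, 46]
Pass 1: [15, 45, 70, 46, 87] (1 swaps)
Pass 2: [15, 45, 46, 70, 87] (1 swaps)
Pass 3: [15, 45, 46, 70, 87] (0 swaps)

After 3 passes: [15, 45, 46, 70, 87]


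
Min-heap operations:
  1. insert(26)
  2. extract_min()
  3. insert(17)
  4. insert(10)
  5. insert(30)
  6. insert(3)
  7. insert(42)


insert(26) -> [26]
extract_min()->26, []
insert(17) -> [17]
insert(10) -> [10, 17]
insert(30) -> [10, 17, 30]
insert(3) -> [3, 10, 30, 17]
insert(42) -> [3, 10, 30, 17, 42]

Final heap: [3, 10, 30, 17, 42]


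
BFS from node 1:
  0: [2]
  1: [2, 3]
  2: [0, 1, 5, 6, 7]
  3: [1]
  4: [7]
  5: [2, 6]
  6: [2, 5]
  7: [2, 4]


Visit 1, enqueue [2, 3]
Visit 2, enqueue [0, 5, 6, 7]
Visit 3, enqueue []
Visit 0, enqueue []
Visit 5, enqueue []
Visit 6, enqueue []
Visit 7, enqueue [4]
Visit 4, enqueue []

BFS order: [1, 2, 3, 0, 5, 6, 7, 4]


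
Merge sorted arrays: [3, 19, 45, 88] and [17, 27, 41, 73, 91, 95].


Take 3 from A
Take 17 from B
Take 19 from A
Take 27 from B
Take 41 from B
Take 45 from A
Take 73 from B
Take 88 from A

Merged: [3, 17, 19, 27, 41, 45, 73, 88, 91, 95]


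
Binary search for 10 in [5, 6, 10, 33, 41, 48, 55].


Step 1: lo=0, hi=6, mid=3, val=33
Step 2: lo=0, hi=2, mid=1, val=6
Step 3: lo=2, hi=2, mid=2, val=10

Found at index 2


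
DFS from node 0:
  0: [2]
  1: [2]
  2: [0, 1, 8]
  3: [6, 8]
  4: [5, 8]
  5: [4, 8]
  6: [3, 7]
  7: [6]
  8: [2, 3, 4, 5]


Visit 0, push [2]
Visit 2, push [8, 1]
Visit 1, push []
Visit 8, push [5, 4, 3]
Visit 3, push [6]
Visit 6, push [7]
Visit 7, push []
Visit 4, push [5]
Visit 5, push []

DFS order: [0, 2, 1, 8, 3, 6, 7, 4, 5]


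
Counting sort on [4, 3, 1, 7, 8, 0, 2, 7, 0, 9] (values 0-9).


Input: [4, 3, 1, 7, 8, 0, 2, 7, 0, 9]
Counts: [2, 1, 1, 1, 1, 0, 0, 2, 1, 1]

Sorted: [0, 0, 1, 2, 3, 4, 7, 7, 8, 9]


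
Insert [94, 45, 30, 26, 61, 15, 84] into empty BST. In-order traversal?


Insert 94: root
Insert 45: L from 94
Insert 30: L from 94 -> L from 45
Insert 26: L from 94 -> L from 45 -> L from 30
Insert 61: L from 94 -> R from 45
Insert 15: L from 94 -> L from 45 -> L from 30 -> L from 26
Insert 84: L from 94 -> R from 45 -> R from 61

In-order: [15, 26, 30, 45, 61, 84, 94]


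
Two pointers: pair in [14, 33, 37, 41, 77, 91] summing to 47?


lo=0(14)+hi=5(91)=105
lo=0(14)+hi=4(77)=91
lo=0(14)+hi=3(41)=55
lo=0(14)+hi=2(37)=51
lo=0(14)+hi=1(33)=47

Yes: 14+33=47


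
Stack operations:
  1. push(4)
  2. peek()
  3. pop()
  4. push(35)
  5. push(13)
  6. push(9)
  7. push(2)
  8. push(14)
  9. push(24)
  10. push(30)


push(4) -> [4]
peek()->4
pop()->4, []
push(35) -> [35]
push(13) -> [35, 13]
push(9) -> [35, 13, 9]
push(2) -> [35, 13, 9, 2]
push(14) -> [35, 13, 9, 2, 14]
push(24) -> [35, 13, 9, 2, 14, 24]
push(30) -> [35, 13, 9, 2, 14, 24, 30]

Final stack: [35, 13, 9, 2, 14, 24, 30]


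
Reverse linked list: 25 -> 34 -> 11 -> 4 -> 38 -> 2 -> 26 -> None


Step 1: curr=25, set curr.next=prev(None) | reversed so far: 25
Step 2: curr=34, set curr.next=prev(25) | reversed so far: 34 -> 25
Step 3: curr=11, set curr.next=prev(34) | reversed so far: 11 -> 34 -> 25
Step 4: curr=4, set curr.next=prev(11) | reversed so far: 4 -> 11 -> 34 -> 25
Step 5: curr=38, set curr.next=prev(4) | reversed so far: 38 -> 4 -> 11 -> 34 -> 25
Step 6: curr=2, set curr.next=prev(38) | reversed so far: 2 -> 38 -> 4 -> 11 -> 34 -> 25
Step 7: curr=26, set curr.next=prev(2) | reversed so far: 26 -> 2 -> 38 -> 4 -> 11 -> 34 -> 25

26 -> 2 -> 38 -> 4 -> 11 -> 34 -> 25 -> None


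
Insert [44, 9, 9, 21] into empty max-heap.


Insert 44: [44]
Insert 9: [44, 9]
Insert 9: [44, 9, 9]
Insert 21: [44, 21, 9, 9]

Final heap: [44, 21, 9, 9]


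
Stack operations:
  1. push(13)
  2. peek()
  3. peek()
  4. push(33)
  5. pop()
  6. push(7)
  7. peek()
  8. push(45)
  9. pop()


push(13) -> [13]
peek()->13
peek()->13
push(33) -> [13, 33]
pop()->33, [13]
push(7) -> [13, 7]
peek()->7
push(45) -> [13, 7, 45]
pop()->45, [13, 7]

Final stack: [13, 7]


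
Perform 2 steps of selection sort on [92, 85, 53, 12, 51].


Initial: [92, 85, 53, 12, 51]
Step 1: min=12 at 3
  Swap: [12, 85, 53, 92, 51]
Step 2: min=51 at 4
  Swap: [12, 51, 53, 92, 85]

After 2 steps: [12, 51, 53, 92, 85]


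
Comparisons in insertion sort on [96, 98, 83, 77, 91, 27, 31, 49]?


Algorithm: insertion sort
Input: [96, 98, 83, 77, 91, 27, 31, 49]
Sorted: [27, 31, 49, 77, 83, 91, 96, 98]

26


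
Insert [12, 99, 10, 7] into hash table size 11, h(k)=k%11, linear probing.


Insert 12: h=1 -> slot 1
Insert 99: h=0 -> slot 0
Insert 10: h=10 -> slot 10
Insert 7: h=7 -> slot 7

Table: [99, 12, None, None, None, None, None, 7, None, None, 10]


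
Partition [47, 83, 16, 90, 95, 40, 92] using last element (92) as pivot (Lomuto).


Pivot: 92
  47 <= 92: advance i (no swap)
  83 <= 92: advance i (no swap)
  16 <= 92: advance i (no swap)
  90 <= 92: advance i (no swap)
  40 <= 92: swap -> [47, 83, 16, 90, 40, 95, 92]
Place pivot at 5: [47, 83, 16, 90, 40, 92, 95]

Partitioned: [47, 83, 16, 90, 40, 92, 95]


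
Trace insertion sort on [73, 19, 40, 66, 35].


Initial: [73, 19, 40, 66, 35]
Insert 19: [19, 73, 40, 66, 35]
Insert 40: [19, 40, 73, 66, 35]
Insert 66: [19, 40, 66, 73, 35]
Insert 35: [19, 35, 40, 66, 73]

Sorted: [19, 35, 40, 66, 73]


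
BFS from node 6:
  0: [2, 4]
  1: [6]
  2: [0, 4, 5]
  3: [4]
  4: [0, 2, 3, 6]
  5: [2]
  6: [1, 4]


Visit 6, enqueue [1, 4]
Visit 1, enqueue []
Visit 4, enqueue [0, 2, 3]
Visit 0, enqueue []
Visit 2, enqueue [5]
Visit 3, enqueue []
Visit 5, enqueue []

BFS order: [6, 1, 4, 0, 2, 3, 5]


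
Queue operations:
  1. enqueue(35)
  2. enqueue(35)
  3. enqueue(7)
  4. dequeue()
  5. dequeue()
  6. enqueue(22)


enqueue(35) -> [35]
enqueue(35) -> [35, 35]
enqueue(7) -> [35, 35, 7]
dequeue()->35, [35, 7]
dequeue()->35, [7]
enqueue(22) -> [7, 22]

Final queue: [7, 22]


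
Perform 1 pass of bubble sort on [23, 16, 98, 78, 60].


Initial: [23, 16, 98, 78, 60]
Pass 1: [16, 23, 78, 60, 98] (3 swaps)

After 1 pass: [16, 23, 78, 60, 98]


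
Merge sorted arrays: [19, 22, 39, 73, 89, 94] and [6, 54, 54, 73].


Take 6 from B
Take 19 from A
Take 22 from A
Take 39 from A
Take 54 from B
Take 54 from B
Take 73 from A
Take 73 from B

Merged: [6, 19, 22, 39, 54, 54, 73, 73, 89, 94]


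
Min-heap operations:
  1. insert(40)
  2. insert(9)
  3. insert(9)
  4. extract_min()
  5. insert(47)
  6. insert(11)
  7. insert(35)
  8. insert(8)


insert(40) -> [40]
insert(9) -> [9, 40]
insert(9) -> [9, 40, 9]
extract_min()->9, [9, 40]
insert(47) -> [9, 40, 47]
insert(11) -> [9, 11, 47, 40]
insert(35) -> [9, 11, 47, 40, 35]
insert(8) -> [8, 11, 9, 40, 35, 47]

Final heap: [8, 11, 9, 40, 35, 47]


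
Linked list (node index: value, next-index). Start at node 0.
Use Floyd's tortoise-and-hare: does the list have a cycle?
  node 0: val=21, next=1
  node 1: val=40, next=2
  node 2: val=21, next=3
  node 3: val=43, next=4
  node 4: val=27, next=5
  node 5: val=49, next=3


Floyd's tortoise (slow, +1) and hare (fast, +2):
  init: slow=0, fast=0
  step 1: slow=1, fast=2
  step 2: slow=2, fast=4
  step 3: slow=3, fast=3
  slow == fast at node 3: cycle detected

Cycle: yes


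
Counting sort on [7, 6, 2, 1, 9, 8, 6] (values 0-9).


Input: [7, 6, 2, 1, 9, 8, 6]
Counts: [0, 1, 1, 0, 0, 0, 2, 1, 1, 1]

Sorted: [1, 2, 6, 6, 7, 8, 9]


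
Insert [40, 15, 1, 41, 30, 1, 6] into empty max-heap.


Insert 40: [40]
Insert 15: [40, 15]
Insert 1: [40, 15, 1]
Insert 41: [41, 40, 1, 15]
Insert 30: [41, 40, 1, 15, 30]
Insert 1: [41, 40, 1, 15, 30, 1]
Insert 6: [41, 40, 6, 15, 30, 1, 1]

Final heap: [41, 40, 6, 15, 30, 1, 1]


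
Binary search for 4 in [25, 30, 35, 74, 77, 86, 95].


Step 1: lo=0, hi=6, mid=3, val=74
Step 2: lo=0, hi=2, mid=1, val=30
Step 3: lo=0, hi=0, mid=0, val=25

Not found


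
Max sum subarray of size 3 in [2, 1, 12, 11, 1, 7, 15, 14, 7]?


[0:3]: 15
[1:4]: 24
[2:5]: 24
[3:6]: 19
[4:7]: 23
[5:8]: 36
[6:9]: 36

Max: 36 at [5:8]


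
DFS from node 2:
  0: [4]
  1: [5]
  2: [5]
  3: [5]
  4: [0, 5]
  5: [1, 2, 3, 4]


Visit 2, push [5]
Visit 5, push [4, 3, 1]
Visit 1, push []
Visit 3, push []
Visit 4, push [0]
Visit 0, push []

DFS order: [2, 5, 1, 3, 4, 0]


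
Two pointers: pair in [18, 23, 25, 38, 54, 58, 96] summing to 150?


lo=0(18)+hi=6(96)=114
lo=1(23)+hi=6(96)=119
lo=2(25)+hi=6(96)=121
lo=3(38)+hi=6(96)=134
lo=4(54)+hi=6(96)=150

Yes: 54+96=150


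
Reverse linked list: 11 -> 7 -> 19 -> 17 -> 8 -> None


Step 1: curr=11, set curr.next=prev(None) | reversed so far: 11
Step 2: curr=7, set curr.next=prev(11) | reversed so far: 7 -> 11
Step 3: curr=19, set curr.next=prev(7) | reversed so far: 19 -> 7 -> 11
Step 4: curr=17, set curr.next=prev(19) | reversed so far: 17 -> 19 -> 7 -> 11
Step 5: curr=8, set curr.next=prev(17) | reversed so far: 8 -> 17 -> 19 -> 7 -> 11

8 -> 17 -> 19 -> 7 -> 11 -> None


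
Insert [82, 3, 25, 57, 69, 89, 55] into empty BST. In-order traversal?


Insert 82: root
Insert 3: L from 82
Insert 25: L from 82 -> R from 3
Insert 57: L from 82 -> R from 3 -> R from 25
Insert 69: L from 82 -> R from 3 -> R from 25 -> R from 57
Insert 89: R from 82
Insert 55: L from 82 -> R from 3 -> R from 25 -> L from 57

In-order: [3, 25, 55, 57, 69, 82, 89]


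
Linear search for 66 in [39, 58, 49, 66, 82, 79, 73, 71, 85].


i=0: 39!=66
i=1: 58!=66
i=2: 49!=66
i=3: 66==66 found!

Found at 3, 4 comps


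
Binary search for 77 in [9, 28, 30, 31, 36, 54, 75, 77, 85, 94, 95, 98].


Step 1: lo=0, hi=11, mid=5, val=54
Step 2: lo=6, hi=11, mid=8, val=85
Step 3: lo=6, hi=7, mid=6, val=75
Step 4: lo=7, hi=7, mid=7, val=77

Found at index 7


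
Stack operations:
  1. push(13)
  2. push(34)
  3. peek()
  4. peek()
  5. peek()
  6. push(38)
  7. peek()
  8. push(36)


push(13) -> [13]
push(34) -> [13, 34]
peek()->34
peek()->34
peek()->34
push(38) -> [13, 34, 38]
peek()->38
push(36) -> [13, 34, 38, 36]

Final stack: [13, 34, 38, 36]


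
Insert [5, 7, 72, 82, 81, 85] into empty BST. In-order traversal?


Insert 5: root
Insert 7: R from 5
Insert 72: R from 5 -> R from 7
Insert 82: R from 5 -> R from 7 -> R from 72
Insert 81: R from 5 -> R from 7 -> R from 72 -> L from 82
Insert 85: R from 5 -> R from 7 -> R from 72 -> R from 82

In-order: [5, 7, 72, 81, 82, 85]


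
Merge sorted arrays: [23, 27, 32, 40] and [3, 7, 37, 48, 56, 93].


Take 3 from B
Take 7 from B
Take 23 from A
Take 27 from A
Take 32 from A
Take 37 from B
Take 40 from A

Merged: [3, 7, 23, 27, 32, 37, 40, 48, 56, 93]


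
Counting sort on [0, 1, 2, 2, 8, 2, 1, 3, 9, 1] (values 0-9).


Input: [0, 1, 2, 2, 8, 2, 1, 3, 9, 1]
Counts: [1, 3, 3, 1, 0, 0, 0, 0, 1, 1]

Sorted: [0, 1, 1, 1, 2, 2, 2, 3, 8, 9]


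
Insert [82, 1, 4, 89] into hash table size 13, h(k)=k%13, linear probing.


Insert 82: h=4 -> slot 4
Insert 1: h=1 -> slot 1
Insert 4: h=4, 1 probes -> slot 5
Insert 89: h=11 -> slot 11

Table: [None, 1, None, None, 82, 4, None, None, None, None, None, 89, None]


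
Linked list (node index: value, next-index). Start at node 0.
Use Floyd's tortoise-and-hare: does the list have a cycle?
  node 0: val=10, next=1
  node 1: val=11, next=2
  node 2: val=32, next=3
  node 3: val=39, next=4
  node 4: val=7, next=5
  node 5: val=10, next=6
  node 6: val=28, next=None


Floyd's tortoise (slow, +1) and hare (fast, +2):
  init: slow=0, fast=0
  step 1: slow=1, fast=2
  step 2: slow=2, fast=4
  step 3: slow=3, fast=6
  step 4: fast -> None, no cycle

Cycle: no


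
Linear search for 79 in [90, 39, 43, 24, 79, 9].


i=0: 90!=79
i=1: 39!=79
i=2: 43!=79
i=3: 24!=79
i=4: 79==79 found!

Found at 4, 5 comps


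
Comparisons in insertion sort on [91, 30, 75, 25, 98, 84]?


Algorithm: insertion sort
Input: [91, 30, 75, 25, 98, 84]
Sorted: [25, 30, 75, 84, 91, 98]

10


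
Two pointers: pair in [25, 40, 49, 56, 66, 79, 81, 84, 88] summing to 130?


lo=0(25)+hi=8(88)=113
lo=1(40)+hi=8(88)=128
lo=2(49)+hi=8(88)=137
lo=2(49)+hi=7(84)=133
lo=2(49)+hi=6(81)=130

Yes: 49+81=130


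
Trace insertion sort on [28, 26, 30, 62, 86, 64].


Initial: [28, 26, 30, 62, 86, 64]
Insert 26: [26, 28, 30, 62, 86, 64]
Insert 30: [26, 28, 30, 62, 86, 64]
Insert 62: [26, 28, 30, 62, 86, 64]
Insert 86: [26, 28, 30, 62, 86, 64]
Insert 64: [26, 28, 30, 62, 64, 86]

Sorted: [26, 28, 30, 62, 64, 86]


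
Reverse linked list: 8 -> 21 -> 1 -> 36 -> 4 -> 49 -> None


Step 1: curr=8, set curr.next=prev(None) | reversed so far: 8
Step 2: curr=21, set curr.next=prev(8) | reversed so far: 21 -> 8
Step 3: curr=1, set curr.next=prev(21) | reversed so far: 1 -> 21 -> 8
Step 4: curr=36, set curr.next=prev(1) | reversed so far: 36 -> 1 -> 21 -> 8
Step 5: curr=4, set curr.next=prev(36) | reversed so far: 4 -> 36 -> 1 -> 21 -> 8
Step 6: curr=49, set curr.next=prev(4) | reversed so far: 49 -> 4 -> 36 -> 1 -> 21 -> 8

49 -> 4 -> 36 -> 1 -> 21 -> 8 -> None


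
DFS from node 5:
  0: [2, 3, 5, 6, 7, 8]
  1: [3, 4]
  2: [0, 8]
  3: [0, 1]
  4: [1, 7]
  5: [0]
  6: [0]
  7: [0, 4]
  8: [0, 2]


Visit 5, push [0]
Visit 0, push [8, 7, 6, 3, 2]
Visit 2, push [8]
Visit 8, push []
Visit 3, push [1]
Visit 1, push [4]
Visit 4, push [7]
Visit 7, push []
Visit 6, push []

DFS order: [5, 0, 2, 8, 3, 1, 4, 7, 6]


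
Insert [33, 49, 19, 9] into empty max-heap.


Insert 33: [33]
Insert 49: [49, 33]
Insert 19: [49, 33, 19]
Insert 9: [49, 33, 19, 9]

Final heap: [49, 33, 19, 9]


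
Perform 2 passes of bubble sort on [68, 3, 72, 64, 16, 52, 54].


Initial: [68, 3, 72, 64, 16, 52, 54]
Pass 1: [3, 68, 64, 16, 52, 54, 72] (5 swaps)
Pass 2: [3, 64, 16, 52, 54, 68, 72] (4 swaps)

After 2 passes: [3, 64, 16, 52, 54, 68, 72]


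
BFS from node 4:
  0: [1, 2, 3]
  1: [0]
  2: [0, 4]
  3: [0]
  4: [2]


Visit 4, enqueue [2]
Visit 2, enqueue [0]
Visit 0, enqueue [1, 3]
Visit 1, enqueue []
Visit 3, enqueue []

BFS order: [4, 2, 0, 1, 3]


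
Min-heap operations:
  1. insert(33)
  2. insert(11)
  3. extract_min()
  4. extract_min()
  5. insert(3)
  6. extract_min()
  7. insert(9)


insert(33) -> [33]
insert(11) -> [11, 33]
extract_min()->11, [33]
extract_min()->33, []
insert(3) -> [3]
extract_min()->3, []
insert(9) -> [9]

Final heap: [9]


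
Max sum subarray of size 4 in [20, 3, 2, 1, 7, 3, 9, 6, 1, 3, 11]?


[0:4]: 26
[1:5]: 13
[2:6]: 13
[3:7]: 20
[4:8]: 25
[5:9]: 19
[6:10]: 19
[7:11]: 21

Max: 26 at [0:4]


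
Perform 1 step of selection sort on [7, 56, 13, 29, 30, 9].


Initial: [7, 56, 13, 29, 30, 9]
Step 1: min=7 at 0
  Swap: [7, 56, 13, 29, 30, 9]

After 1 step: [7, 56, 13, 29, 30, 9]


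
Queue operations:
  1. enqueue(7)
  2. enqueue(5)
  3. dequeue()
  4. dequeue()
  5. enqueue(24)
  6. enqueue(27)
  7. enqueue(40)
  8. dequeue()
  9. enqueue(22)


enqueue(7) -> [7]
enqueue(5) -> [7, 5]
dequeue()->7, [5]
dequeue()->5, []
enqueue(24) -> [24]
enqueue(27) -> [24, 27]
enqueue(40) -> [24, 27, 40]
dequeue()->24, [27, 40]
enqueue(22) -> [27, 40, 22]

Final queue: [27, 40, 22]


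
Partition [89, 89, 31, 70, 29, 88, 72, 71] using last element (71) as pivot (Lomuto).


Pivot: 71
  31 <= 71: swap -> [31, 89, 89, 70, 29, 88, 72, 71]
  70 <= 71: swap -> [31, 70, 89, 89, 29, 88, 72, 71]
  29 <= 71: swap -> [31, 70, 29, 89, 89, 88, 72, 71]
Place pivot at 3: [31, 70, 29, 71, 89, 88, 72, 89]

Partitioned: [31, 70, 29, 71, 89, 88, 72, 89]


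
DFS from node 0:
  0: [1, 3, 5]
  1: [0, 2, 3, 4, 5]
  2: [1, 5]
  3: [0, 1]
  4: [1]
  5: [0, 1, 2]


Visit 0, push [5, 3, 1]
Visit 1, push [5, 4, 3, 2]
Visit 2, push [5]
Visit 5, push []
Visit 3, push []
Visit 4, push []

DFS order: [0, 1, 2, 5, 3, 4]


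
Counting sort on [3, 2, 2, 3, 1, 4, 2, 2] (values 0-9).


Input: [3, 2, 2, 3, 1, 4, 2, 2]
Counts: [0, 1, 4, 2, 1, 0, 0, 0, 0, 0]

Sorted: [1, 2, 2, 2, 2, 3, 3, 4]


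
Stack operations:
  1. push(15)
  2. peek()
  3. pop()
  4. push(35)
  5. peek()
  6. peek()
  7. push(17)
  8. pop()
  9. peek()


push(15) -> [15]
peek()->15
pop()->15, []
push(35) -> [35]
peek()->35
peek()->35
push(17) -> [35, 17]
pop()->17, [35]
peek()->35

Final stack: [35]


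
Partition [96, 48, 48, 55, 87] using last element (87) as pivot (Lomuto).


Pivot: 87
  48 <= 87: swap -> [48, 96, 48, 55, 87]
  48 <= 87: swap -> [48, 48, 96, 55, 87]
  55 <= 87: swap -> [48, 48, 55, 96, 87]
Place pivot at 3: [48, 48, 55, 87, 96]

Partitioned: [48, 48, 55, 87, 96]


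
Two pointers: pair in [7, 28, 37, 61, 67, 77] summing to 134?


lo=0(7)+hi=5(77)=84
lo=1(28)+hi=5(77)=105
lo=2(37)+hi=5(77)=114
lo=3(61)+hi=5(77)=138
lo=3(61)+hi=4(67)=128

No pair found


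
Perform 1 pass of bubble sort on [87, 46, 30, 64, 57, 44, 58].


Initial: [87, 46, 30, 64, 57, 44, 58]
Pass 1: [46, 30, 64, 57, 44, 58, 87] (6 swaps)

After 1 pass: [46, 30, 64, 57, 44, 58, 87]


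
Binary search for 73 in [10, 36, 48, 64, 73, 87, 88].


Step 1: lo=0, hi=6, mid=3, val=64
Step 2: lo=4, hi=6, mid=5, val=87
Step 3: lo=4, hi=4, mid=4, val=73

Found at index 4


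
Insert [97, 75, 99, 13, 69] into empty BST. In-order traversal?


Insert 97: root
Insert 75: L from 97
Insert 99: R from 97
Insert 13: L from 97 -> L from 75
Insert 69: L from 97 -> L from 75 -> R from 13

In-order: [13, 69, 75, 97, 99]


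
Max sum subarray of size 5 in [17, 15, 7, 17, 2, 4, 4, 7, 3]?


[0:5]: 58
[1:6]: 45
[2:7]: 34
[3:8]: 34
[4:9]: 20

Max: 58 at [0:5]


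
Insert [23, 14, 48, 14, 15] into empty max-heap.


Insert 23: [23]
Insert 14: [23, 14]
Insert 48: [48, 14, 23]
Insert 14: [48, 14, 23, 14]
Insert 15: [48, 15, 23, 14, 14]

Final heap: [48, 15, 23, 14, 14]


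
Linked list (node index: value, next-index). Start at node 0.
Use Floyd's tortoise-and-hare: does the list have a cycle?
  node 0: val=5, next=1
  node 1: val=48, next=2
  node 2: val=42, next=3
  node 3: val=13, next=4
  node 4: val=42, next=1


Floyd's tortoise (slow, +1) and hare (fast, +2):
  init: slow=0, fast=0
  step 1: slow=1, fast=2
  step 2: slow=2, fast=4
  step 3: slow=3, fast=2
  step 4: slow=4, fast=4
  slow == fast at node 4: cycle detected

Cycle: yes


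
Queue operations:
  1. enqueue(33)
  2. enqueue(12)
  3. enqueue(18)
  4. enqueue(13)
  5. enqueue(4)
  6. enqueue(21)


enqueue(33) -> [33]
enqueue(12) -> [33, 12]
enqueue(18) -> [33, 12, 18]
enqueue(13) -> [33, 12, 18, 13]
enqueue(4) -> [33, 12, 18, 13, 4]
enqueue(21) -> [33, 12, 18, 13, 4, 21]

Final queue: [33, 12, 18, 13, 4, 21]


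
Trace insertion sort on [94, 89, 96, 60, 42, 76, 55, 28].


Initial: [94, 89, 96, 60, 42, 76, 55, 28]
Insert 89: [89, 94, 96, 60, 42, 76, 55, 28]
Insert 96: [89, 94, 96, 60, 42, 76, 55, 28]
Insert 60: [60, 89, 94, 96, 42, 76, 55, 28]
Insert 42: [42, 60, 89, 94, 96, 76, 55, 28]
Insert 76: [42, 60, 76, 89, 94, 96, 55, 28]
Insert 55: [42, 55, 60, 76, 89, 94, 96, 28]
Insert 28: [28, 42, 55, 60, 76, 89, 94, 96]

Sorted: [28, 42, 55, 60, 76, 89, 94, 96]


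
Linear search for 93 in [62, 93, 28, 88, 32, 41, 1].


i=0: 62!=93
i=1: 93==93 found!

Found at 1, 2 comps


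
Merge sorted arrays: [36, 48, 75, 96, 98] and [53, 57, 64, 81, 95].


Take 36 from A
Take 48 from A
Take 53 from B
Take 57 from B
Take 64 from B
Take 75 from A
Take 81 from B
Take 95 from B

Merged: [36, 48, 53, 57, 64, 75, 81, 95, 96, 98]


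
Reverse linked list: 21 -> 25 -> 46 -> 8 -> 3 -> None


Step 1: curr=21, set curr.next=prev(None) | reversed so far: 21
Step 2: curr=25, set curr.next=prev(21) | reversed so far: 25 -> 21
Step 3: curr=46, set curr.next=prev(25) | reversed so far: 46 -> 25 -> 21
Step 4: curr=8, set curr.next=prev(46) | reversed so far: 8 -> 46 -> 25 -> 21
Step 5: curr=3, set curr.next=prev(8) | reversed so far: 3 -> 8 -> 46 -> 25 -> 21

3 -> 8 -> 46 -> 25 -> 21 -> None


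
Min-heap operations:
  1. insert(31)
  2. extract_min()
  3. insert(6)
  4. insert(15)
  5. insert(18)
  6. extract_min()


insert(31) -> [31]
extract_min()->31, []
insert(6) -> [6]
insert(15) -> [6, 15]
insert(18) -> [6, 15, 18]
extract_min()->6, [15, 18]

Final heap: [15, 18]


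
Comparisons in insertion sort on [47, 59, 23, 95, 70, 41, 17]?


Algorithm: insertion sort
Input: [47, 59, 23, 95, 70, 41, 17]
Sorted: [17, 23, 41, 47, 59, 70, 95]

17


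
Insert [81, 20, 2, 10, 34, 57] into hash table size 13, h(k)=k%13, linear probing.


Insert 81: h=3 -> slot 3
Insert 20: h=7 -> slot 7
Insert 2: h=2 -> slot 2
Insert 10: h=10 -> slot 10
Insert 34: h=8 -> slot 8
Insert 57: h=5 -> slot 5

Table: [None, None, 2, 81, None, 57, None, 20, 34, None, 10, None, None]


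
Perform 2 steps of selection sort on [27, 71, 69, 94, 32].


Initial: [27, 71, 69, 94, 32]
Step 1: min=27 at 0
  Swap: [27, 71, 69, 94, 32]
Step 2: min=32 at 4
  Swap: [27, 32, 69, 94, 71]

After 2 steps: [27, 32, 69, 94, 71]


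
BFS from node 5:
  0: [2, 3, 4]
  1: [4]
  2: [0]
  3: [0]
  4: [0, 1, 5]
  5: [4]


Visit 5, enqueue [4]
Visit 4, enqueue [0, 1]
Visit 0, enqueue [2, 3]
Visit 1, enqueue []
Visit 2, enqueue []
Visit 3, enqueue []

BFS order: [5, 4, 0, 1, 2, 3]


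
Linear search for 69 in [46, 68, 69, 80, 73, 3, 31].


i=0: 46!=69
i=1: 68!=69
i=2: 69==69 found!

Found at 2, 3 comps


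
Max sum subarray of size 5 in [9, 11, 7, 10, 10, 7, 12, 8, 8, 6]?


[0:5]: 47
[1:6]: 45
[2:7]: 46
[3:8]: 47
[4:9]: 45
[5:10]: 41

Max: 47 at [0:5]


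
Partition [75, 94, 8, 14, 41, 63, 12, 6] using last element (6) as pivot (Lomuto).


Pivot: 6
Place pivot at 0: [6, 94, 8, 14, 41, 63, 12, 75]

Partitioned: [6, 94, 8, 14, 41, 63, 12, 75]


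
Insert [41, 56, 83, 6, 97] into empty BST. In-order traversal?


Insert 41: root
Insert 56: R from 41
Insert 83: R from 41 -> R from 56
Insert 6: L from 41
Insert 97: R from 41 -> R from 56 -> R from 83

In-order: [6, 41, 56, 83, 97]


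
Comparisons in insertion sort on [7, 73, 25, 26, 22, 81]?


Algorithm: insertion sort
Input: [7, 73, 25, 26, 22, 81]
Sorted: [7, 22, 25, 26, 73, 81]

10


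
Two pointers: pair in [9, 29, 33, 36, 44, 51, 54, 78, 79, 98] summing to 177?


lo=0(9)+hi=9(98)=107
lo=1(29)+hi=9(98)=127
lo=2(33)+hi=9(98)=131
lo=3(36)+hi=9(98)=134
lo=4(44)+hi=9(98)=142
lo=5(51)+hi=9(98)=149
lo=6(54)+hi=9(98)=152
lo=7(78)+hi=9(98)=176
lo=8(79)+hi=9(98)=177

Yes: 79+98=177


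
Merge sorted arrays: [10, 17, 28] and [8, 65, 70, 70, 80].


Take 8 from B
Take 10 from A
Take 17 from A
Take 28 from A

Merged: [8, 10, 17, 28, 65, 70, 70, 80]


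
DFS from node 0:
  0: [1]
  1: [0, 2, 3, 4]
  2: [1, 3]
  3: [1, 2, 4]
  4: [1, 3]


Visit 0, push [1]
Visit 1, push [4, 3, 2]
Visit 2, push [3]
Visit 3, push [4]
Visit 4, push []

DFS order: [0, 1, 2, 3, 4]


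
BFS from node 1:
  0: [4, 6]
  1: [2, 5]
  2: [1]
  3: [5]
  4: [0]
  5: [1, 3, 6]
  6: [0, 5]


Visit 1, enqueue [2, 5]
Visit 2, enqueue []
Visit 5, enqueue [3, 6]
Visit 3, enqueue []
Visit 6, enqueue [0]
Visit 0, enqueue [4]
Visit 4, enqueue []

BFS order: [1, 2, 5, 3, 6, 0, 4]


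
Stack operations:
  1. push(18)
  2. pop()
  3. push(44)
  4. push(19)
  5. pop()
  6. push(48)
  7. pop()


push(18) -> [18]
pop()->18, []
push(44) -> [44]
push(19) -> [44, 19]
pop()->19, [44]
push(48) -> [44, 48]
pop()->48, [44]

Final stack: [44]


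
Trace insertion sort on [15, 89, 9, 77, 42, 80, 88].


Initial: [15, 89, 9, 77, 42, 80, 88]
Insert 89: [15, 89, 9, 77, 42, 80, 88]
Insert 9: [9, 15, 89, 77, 42, 80, 88]
Insert 77: [9, 15, 77, 89, 42, 80, 88]
Insert 42: [9, 15, 42, 77, 89, 80, 88]
Insert 80: [9, 15, 42, 77, 80, 89, 88]
Insert 88: [9, 15, 42, 77, 80, 88, 89]

Sorted: [9, 15, 42, 77, 80, 88, 89]


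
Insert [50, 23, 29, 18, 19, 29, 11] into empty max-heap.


Insert 50: [50]
Insert 23: [50, 23]
Insert 29: [50, 23, 29]
Insert 18: [50, 23, 29, 18]
Insert 19: [50, 23, 29, 18, 19]
Insert 29: [50, 23, 29, 18, 19, 29]
Insert 11: [50, 23, 29, 18, 19, 29, 11]

Final heap: [50, 23, 29, 18, 19, 29, 11]
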